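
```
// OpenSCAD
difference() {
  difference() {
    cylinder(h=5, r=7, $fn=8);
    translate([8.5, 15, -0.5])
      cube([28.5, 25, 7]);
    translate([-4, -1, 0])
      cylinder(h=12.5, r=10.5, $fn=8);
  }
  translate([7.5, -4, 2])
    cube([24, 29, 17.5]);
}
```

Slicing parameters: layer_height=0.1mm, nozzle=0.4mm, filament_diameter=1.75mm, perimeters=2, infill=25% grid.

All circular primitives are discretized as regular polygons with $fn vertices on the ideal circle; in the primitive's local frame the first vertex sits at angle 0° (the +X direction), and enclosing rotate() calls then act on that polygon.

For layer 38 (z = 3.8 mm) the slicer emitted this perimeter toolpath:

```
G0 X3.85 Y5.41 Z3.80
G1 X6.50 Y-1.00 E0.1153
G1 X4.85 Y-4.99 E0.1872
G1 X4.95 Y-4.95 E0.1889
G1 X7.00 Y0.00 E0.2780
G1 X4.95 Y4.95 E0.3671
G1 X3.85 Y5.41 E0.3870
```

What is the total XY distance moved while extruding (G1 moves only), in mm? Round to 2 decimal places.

Sum the Euclidean lengths of each G1 segment: total = 23.27 mm.

23.27 mm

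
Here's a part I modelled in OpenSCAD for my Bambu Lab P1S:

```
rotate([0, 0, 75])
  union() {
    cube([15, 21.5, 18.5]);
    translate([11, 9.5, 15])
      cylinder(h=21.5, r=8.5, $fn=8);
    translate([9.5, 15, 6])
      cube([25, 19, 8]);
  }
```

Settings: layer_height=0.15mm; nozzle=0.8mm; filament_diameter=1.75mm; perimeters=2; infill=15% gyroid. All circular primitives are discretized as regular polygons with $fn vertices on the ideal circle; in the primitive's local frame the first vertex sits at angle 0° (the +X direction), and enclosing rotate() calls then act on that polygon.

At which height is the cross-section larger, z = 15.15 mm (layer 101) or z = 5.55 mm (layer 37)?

layer 101 (z = 15.15 mm)

Layer 101 (z = 15.15): the cube (footprint 15×21.5) is included at this height (area 322.50 mm²); the r=8.5 cylinder at (11, 9.5) contributes a regular 8-gon of circumradius 8.5 (area = (8/2)·8.500²·sin(360°/8) = 204.35 mm²); the cube at (9.5, 15) is absent (z outside [6, 14]); Merging all regions: the regions partially overlap — summed areas 526.85 mm² minus the doubly-counted overlap 163.55 mm² gives 363.30 mm² — area = 363.30 mm²; (whole slice rotated 75° about Z — lengths, areas and connectivity unchanged). So its area = 363.30 mm². Layer 37 (z = 5.55): the cube is present — its section is the full 15×21.5 rectangle (area 322.50 mm²); the cylinder at (11, 9.5) is absent (z outside [15, 36.5]); the cube at (9.5, 15) does not reach this height (z outside [6, 14]); Combining (union): only the 15×21.5 cube is present, so the union is just that shape — area = 322.50 mm²; (whole slice rotated 75° about Z — lengths, areas and connectivity unchanged). So its area = 322.50 mm². Layer 101 is larger (363.30 vs 322.50 mm²).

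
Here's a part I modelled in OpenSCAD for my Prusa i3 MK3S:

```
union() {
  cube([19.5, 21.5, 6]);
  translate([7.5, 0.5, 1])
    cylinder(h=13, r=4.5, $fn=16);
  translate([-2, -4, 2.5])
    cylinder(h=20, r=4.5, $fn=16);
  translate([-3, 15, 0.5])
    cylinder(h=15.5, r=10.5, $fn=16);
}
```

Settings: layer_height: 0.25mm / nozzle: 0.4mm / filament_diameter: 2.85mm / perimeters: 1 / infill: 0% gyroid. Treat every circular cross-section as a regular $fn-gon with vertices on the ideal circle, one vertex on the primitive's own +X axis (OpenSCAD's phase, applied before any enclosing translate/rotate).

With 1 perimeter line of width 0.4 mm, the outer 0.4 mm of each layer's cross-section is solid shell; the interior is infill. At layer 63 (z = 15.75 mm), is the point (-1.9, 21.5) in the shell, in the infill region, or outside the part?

At z = 15.75 mm: the cube is not intersected at this z (z outside [0, 6]); the cylinder at (7.5, 0.5) is absent (z outside [1, 14]); the r=4.5 cylinder at (-2, -4) gives a regular 16-gon of circumradius 4.5 (constant along its height); the cylinder at (-3, 15): section is a regular 16-gon, circumradius r=10.5; Combining (union): the 2 present regions are separate (no shared area or edge), so areas and boundary lengths simply add and each stays a separate island — 2 connected regions. Overall, the cross-section has 2 separate islands. The nearest boundary edge runs (-3.00, 25.50)→(1.02, 24.70); distance from the point to it = 3.71 mm. (Shell/infill is judged within the island containing the point — the largest one.) The point is inside the cross-section and 3.71 mm from the nearest boundary — more than the 0.4 mm shell width (1 × 0.4), so it's in the infill interior.

infill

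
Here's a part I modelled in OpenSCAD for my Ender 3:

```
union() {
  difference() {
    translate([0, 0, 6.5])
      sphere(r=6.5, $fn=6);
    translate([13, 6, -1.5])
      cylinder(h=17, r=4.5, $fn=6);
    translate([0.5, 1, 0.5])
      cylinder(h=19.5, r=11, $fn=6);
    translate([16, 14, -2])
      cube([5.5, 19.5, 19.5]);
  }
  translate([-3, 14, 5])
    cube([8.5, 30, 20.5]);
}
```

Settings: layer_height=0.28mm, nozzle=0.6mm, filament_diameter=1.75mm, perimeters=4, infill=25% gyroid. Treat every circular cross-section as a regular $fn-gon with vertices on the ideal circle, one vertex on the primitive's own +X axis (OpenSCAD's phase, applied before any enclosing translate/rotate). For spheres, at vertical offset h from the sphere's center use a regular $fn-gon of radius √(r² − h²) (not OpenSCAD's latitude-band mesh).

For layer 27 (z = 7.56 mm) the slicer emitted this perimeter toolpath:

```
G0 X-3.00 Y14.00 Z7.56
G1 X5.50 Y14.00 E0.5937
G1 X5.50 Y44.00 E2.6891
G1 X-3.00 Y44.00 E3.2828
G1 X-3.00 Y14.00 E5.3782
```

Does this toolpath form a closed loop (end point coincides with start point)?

Start point (G0): (-3.00, 14.00). End point (last G1): the path returns to the start — closed.

yes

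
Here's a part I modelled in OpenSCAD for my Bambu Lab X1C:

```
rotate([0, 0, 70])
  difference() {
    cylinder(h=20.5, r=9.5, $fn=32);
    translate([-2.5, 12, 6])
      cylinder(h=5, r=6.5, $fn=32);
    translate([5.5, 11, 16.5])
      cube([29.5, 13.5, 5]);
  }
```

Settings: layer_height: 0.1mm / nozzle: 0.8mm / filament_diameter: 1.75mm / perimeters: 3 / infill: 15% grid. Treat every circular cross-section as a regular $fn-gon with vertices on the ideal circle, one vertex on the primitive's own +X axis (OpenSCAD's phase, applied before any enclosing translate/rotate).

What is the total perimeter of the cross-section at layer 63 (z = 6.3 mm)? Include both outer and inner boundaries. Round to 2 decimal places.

60.46 mm

At z = 6.3 mm: the r=9.5 cylinder gives a regular 32-gon of circumradius 9.5 (constant along its height) (perimeter = 2·32·9.500·sin(180°/32) = 59.59 mm); the r=6.5 cylinder at (-2.5, 12) gives a regular 32-gon of circumradius 6.5 (constant along its height) (perimeter = 2·32·6.500·sin(180°/32) = 40.78 mm); the cube at (5.5, 11) is absent (z outside [16.5, 21.5]); After the difference (first − rest): starting from the r=9.5 cylinder, the r=6.5 cylinder at (-2.5, 12) partially overlaps it — only the 25.12 mm² overlap (of its 131.88 mm²) is removed, clipping the outline — boundary = 60.46 mm; (rotated 70° about Z; rotation is an isometry so areas/perimeters/island counts are preserved). Overall, the cross-section is a single solid region. Total boundary length (outer) = 60.46 mm.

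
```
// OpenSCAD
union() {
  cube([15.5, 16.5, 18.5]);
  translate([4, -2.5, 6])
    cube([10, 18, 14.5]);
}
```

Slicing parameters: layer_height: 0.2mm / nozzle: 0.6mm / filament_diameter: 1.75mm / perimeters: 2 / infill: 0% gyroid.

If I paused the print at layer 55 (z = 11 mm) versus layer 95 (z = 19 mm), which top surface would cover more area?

layer 55 (z = 11 mm)

Layer 55 (z = 11): the 15.5×16.5 cube contributes its full rectangle (area 255.75 mm²); the cube at (4, -2.5) is present — its section is the full 10×18 rectangle (area 180.00 mm²); Combining (union): the regions partially overlap — summed areas 435.75 mm² minus the doubly-counted overlap 155.00 mm² gives 280.75 mm² — area = 280.75 mm². So its area = 280.75 mm². Layer 95 (z = 19): the cube does not reach this height (z outside [0, 18.5]); the 10×18 cube at (4, -2.5) contributes its full rectangle (area 180.00 mm²); Combining (union): only the 10×18 cube at (4, -2.5) is present, so the union is just that shape — area = 180.00 mm². So its area = 180.00 mm². Layer 55 is larger (280.75 vs 180.00 mm²).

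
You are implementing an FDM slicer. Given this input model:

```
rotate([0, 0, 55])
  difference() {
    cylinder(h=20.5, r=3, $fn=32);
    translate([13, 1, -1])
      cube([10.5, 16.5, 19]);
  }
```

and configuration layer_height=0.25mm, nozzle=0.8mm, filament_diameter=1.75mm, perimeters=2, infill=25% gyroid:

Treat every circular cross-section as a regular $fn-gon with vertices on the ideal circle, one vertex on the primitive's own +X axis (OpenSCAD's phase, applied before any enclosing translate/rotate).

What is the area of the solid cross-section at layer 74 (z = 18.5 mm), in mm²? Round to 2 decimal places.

At z = 18.5 mm: the r=3 cylinder contributes a regular 32-gon of circumradius 3 (area = (32/2)·3.000²·sin(360°/32) = 28.09 mm²); the cube at (13, 1) does not reach this height (z outside [-1, 18]); Taking the first minus the rest: none of the subtracted shapes is present at this height, so the r=3 cylinder is unchanged — area = 28.09 mm²; (whole slice rotated 55° about Z — lengths, areas and connectivity unchanged). Overall, the cross-section is a single solid region. Net area = 28.09 mm².

28.09 mm²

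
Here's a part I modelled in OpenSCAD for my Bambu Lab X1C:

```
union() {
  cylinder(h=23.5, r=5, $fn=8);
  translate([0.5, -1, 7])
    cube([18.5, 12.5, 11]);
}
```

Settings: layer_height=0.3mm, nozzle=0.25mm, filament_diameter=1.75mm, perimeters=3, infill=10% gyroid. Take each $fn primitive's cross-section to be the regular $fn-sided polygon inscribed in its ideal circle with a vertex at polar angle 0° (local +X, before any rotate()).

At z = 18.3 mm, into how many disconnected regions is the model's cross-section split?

At z = 18.3 mm: the r=5 cylinder contributes a regular 8-gon of circumradius 5; the cube at (0.5, -1) is absent (z outside [7, 18]); Taking the union: only the r=5 cylinder is present, so the union is just that shape — 1 connected region. The result has 1 disconnected region.

1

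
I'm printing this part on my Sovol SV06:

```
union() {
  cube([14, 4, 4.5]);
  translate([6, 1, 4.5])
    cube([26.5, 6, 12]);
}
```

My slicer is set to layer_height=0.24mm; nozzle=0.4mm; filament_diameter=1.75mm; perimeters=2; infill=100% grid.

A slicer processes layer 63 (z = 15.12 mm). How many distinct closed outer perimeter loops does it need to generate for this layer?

1

At z = 15.12 mm: the cube is absent (z outside [0, 4.5]); the cube at (6, 1) (footprint 26.5×6) is included at this height; Combining (union): only the 26.5×6 cube at (6, 1) is present, so the union is just that shape — 1 connected region. The result has 1 disconnected region.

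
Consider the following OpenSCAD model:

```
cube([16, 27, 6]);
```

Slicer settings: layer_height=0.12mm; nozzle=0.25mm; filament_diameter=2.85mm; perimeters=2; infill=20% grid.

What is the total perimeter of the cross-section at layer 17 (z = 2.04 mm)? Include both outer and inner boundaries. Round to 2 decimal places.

86.00 mm

At z = 2.04 mm: the 16×27 cube contributes its full rectangle (perimeter 86.00 mm). Overall, the cross-section is a single solid region. Total boundary length (outer) = 86.00 mm.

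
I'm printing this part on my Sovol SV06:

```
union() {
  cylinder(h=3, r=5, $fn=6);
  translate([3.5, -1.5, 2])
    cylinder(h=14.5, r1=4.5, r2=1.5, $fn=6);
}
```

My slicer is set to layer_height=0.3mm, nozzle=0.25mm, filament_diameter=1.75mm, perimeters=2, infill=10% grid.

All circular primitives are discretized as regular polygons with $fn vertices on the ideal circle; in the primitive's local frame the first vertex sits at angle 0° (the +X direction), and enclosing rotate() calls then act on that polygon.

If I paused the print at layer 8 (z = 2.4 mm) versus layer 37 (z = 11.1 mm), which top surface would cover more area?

layer 8 (z = 2.4 mm)

Layer 8 (z = 2.4): the r=5 cylinder gives a regular 6-gon of circumradius 5 (constant along its height) (area = (6/2)·5.000²·sin(360°/6) = 64.95 mm²); the cone at (3.5, -1.5) (r1=4.5→r2=1.5) has section circumradius 4.417 here — a regular 6-gon (area = (6/2)·4.417²·sin(360°/6) = 50.69 mm²); Merging all regions: the regions partially overlap — summed areas 115.65 mm² minus the doubly-counted overlap 25.87 mm² gives 89.77 mm² — area = 89.77 mm². So its area = 89.77 mm². Layer 37 (z = 11.1): the cylinder does not reach this height (z outside [0, 3]); the cone at (3.5, -1.5) contributes a regular 6-gon of circumradius 2.617 (interpolated between r1=4.5 and r2=1.5 at t=0.628) (area = (6/2)·2.617²·sin(360°/6) = 17.80 mm²); Taking the union: only the cone at (3.5, -1.5) is present, so the union is just that shape — area = 17.80 mm². So its area = 17.80 mm². Layer 8 is larger (89.77 vs 17.80 mm²).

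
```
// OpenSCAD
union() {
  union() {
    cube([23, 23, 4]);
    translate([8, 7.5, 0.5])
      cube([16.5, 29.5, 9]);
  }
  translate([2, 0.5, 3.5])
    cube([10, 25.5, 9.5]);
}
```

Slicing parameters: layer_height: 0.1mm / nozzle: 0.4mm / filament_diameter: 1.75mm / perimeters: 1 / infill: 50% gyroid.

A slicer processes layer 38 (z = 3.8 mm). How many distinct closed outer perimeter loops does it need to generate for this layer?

At z = 3.8 mm: the 23×23 cube contributes its full rectangle; the 16.5×29.5 cube at (8, 7.5) contributes its full rectangle; Merging all regions: the regions partially overlap (shared area 232.50 mm²), so overlapping operands fuse into one piece — 1 connected region; the cube at (2, 0.5) is present — its section is the full 10×25.5 rectangle; Combining (union): the regions partially overlap (shared area 237.00 mm²), so overlapping operands fuse into one piece — 1 connected region. The result has 1 disconnected region.

1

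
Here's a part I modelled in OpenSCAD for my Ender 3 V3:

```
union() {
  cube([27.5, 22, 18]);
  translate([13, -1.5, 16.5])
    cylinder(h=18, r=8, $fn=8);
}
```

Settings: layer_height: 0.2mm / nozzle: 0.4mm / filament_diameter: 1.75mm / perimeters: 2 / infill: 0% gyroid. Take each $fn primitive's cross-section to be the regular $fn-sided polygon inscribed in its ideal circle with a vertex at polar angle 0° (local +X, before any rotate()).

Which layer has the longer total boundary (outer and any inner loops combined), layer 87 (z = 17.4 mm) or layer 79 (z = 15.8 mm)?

layer 87 (z = 17.4 mm)

Layer 87 (z = 17.4): the cube is present — its section is the full 27.5×22 rectangle (perimeter 99.00 mm); the cylinder at (13, -1.5): section is a regular 8-gon, circumradius r=8 (perimeter = 2·8·8.000·sin(180°/8) = 48.98 mm); Merging all regions: the regions partially overlap (shared area 67.44 mm²), so the edge portions inside another operand are dropped and the merged outline is re-measured after clipping — boundary = 111.98 mm. So its perimeter = 111.98 mm. Layer 79 (z = 15.8): the 27.5×22 cube contributes its full rectangle (perimeter 99.00 mm); the cylinder at (13, -1.5) is not intersected at this z (z outside [16.5, 34.5]); Merging all regions: only the 27.5×22 cube is present, so the union is just that shape — boundary = 99.00 mm. So its perimeter = 99.00 mm. Layer 87 is larger (111.98 vs 99.00 mm).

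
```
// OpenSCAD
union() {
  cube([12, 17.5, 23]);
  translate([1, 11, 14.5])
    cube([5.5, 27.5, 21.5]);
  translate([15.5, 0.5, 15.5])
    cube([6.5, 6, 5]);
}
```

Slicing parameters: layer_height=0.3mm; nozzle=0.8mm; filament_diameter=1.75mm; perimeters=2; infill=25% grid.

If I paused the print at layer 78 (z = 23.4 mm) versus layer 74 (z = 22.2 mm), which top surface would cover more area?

Layer 78 (z = 23.4): the cube is absent (z outside [0, 23]); the cube at (1, 11) is present — its section is the full 5.5×27.5 rectangle (area 151.25 mm²); the cube at (15.5, 0.5) is absent (z outside [15.5, 20.5]); Merging all regions: only the 5.5×27.5 cube at (1, 11) is present, so the union is just that shape — area = 151.25 mm². So its area = 151.25 mm². Layer 74 (z = 22.2): the cube is present — its section is the full 12×17.5 rectangle (area 210.00 mm²); the cube at (1, 11) is present — its section is the full 5.5×27.5 rectangle (area 151.25 mm²); the cube at (15.5, 0.5) does not reach this height (z outside [15.5, 20.5]); Merging all regions: the regions partially overlap — summed areas 361.25 mm² minus the doubly-counted overlap 35.75 mm² gives 325.50 mm² — area = 325.50 mm². So its area = 325.50 mm². Layer 74 is larger (325.50 vs 151.25 mm²).

layer 74 (z = 22.2 mm)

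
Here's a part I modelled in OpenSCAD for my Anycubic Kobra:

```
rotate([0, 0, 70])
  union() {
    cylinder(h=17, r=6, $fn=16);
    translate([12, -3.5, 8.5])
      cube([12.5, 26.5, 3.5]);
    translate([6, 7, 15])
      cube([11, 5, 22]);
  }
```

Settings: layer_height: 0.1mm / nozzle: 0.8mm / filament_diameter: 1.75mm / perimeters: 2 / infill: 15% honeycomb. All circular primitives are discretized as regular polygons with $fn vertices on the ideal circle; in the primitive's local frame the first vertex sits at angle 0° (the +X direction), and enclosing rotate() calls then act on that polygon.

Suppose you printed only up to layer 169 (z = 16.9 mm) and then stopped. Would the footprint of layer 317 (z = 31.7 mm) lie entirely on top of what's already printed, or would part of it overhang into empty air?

Compare the two slices. At z = 16.9: the r=6 cylinder gives a regular 16-gon of circumradius 6 (constant along its height) (area = (16/2)·6.000²·sin(360°/16) = 110.21 mm²); the cube at (12, -3.5) is not intersected at this z (z outside [8.5, 12]); the 11×5 cube at (6, 7) contributes its full rectangle (area 55.00 mm²); Merging all regions: the 2 present regions are separate (no shared area or edge), so areas and boundary lengths simply add and each stays a separate island — area = 165.21 mm²; (rotated 70° about Z; rotation is an isometry so areas/perimeters/island counts are preserved). At z = 31.7: the cylinder does not reach this height (z outside [0, 17]); the cube at (12, -3.5) is absent (z outside [8.5, 12]); the cube at (6, 7) is present — its section is the full 11×5 rectangle (area 55.00 mm²); Combining (union): only the 11×5 cube at (6, 7) is present, so the union is just that shape — area = 55.00 mm²; (whole slice rotated 70° about Z — lengths, areas and connectivity unchanged). Checking containment: the cross-section at z = 31.7 is a subset of the cross-section at z = 16.9.

entirely on top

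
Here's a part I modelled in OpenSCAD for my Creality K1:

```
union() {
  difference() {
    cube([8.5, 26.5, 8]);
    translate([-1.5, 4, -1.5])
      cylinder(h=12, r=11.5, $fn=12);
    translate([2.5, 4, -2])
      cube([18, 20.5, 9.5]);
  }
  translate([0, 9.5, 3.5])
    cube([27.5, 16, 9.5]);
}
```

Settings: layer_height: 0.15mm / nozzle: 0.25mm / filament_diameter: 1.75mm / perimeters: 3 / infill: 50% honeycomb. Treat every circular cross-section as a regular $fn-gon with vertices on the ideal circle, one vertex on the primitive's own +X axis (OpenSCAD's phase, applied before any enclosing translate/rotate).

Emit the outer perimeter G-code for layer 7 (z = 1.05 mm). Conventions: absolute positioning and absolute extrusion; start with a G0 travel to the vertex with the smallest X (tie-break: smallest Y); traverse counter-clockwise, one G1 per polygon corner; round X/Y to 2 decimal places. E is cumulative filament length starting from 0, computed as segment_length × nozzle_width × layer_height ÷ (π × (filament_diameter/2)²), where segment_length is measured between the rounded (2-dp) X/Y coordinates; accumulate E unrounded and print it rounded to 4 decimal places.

At z = 1.05 mm: the cube is present — its section is the full 8.5×26.5 rectangle; the r=11.5 cylinder at (-1.5, 4) gives a regular 12-gon of circumradius 11.5 (constant along its height); the cube at (2.5, 4) (footprint 18×20.5) is included at this height; Taking the first minus the rest: starting from the 8.5×26.5 cube, the r=11.5 cylinder at (-1.5, 4) partially overlaps it — only the 112.04 mm² overlap (of its 396.75 mm²) is removed, clipping the outline; the 18×20.5 cube at (2.5, 4) partially overlaps it — only the 71.87 mm² overlap (of its 369.00 mm²) is removed, clipping the outline — 1 connected region; the cube at (0, 9.5) is not intersected at this z (z outside [3.5, 13]); Merging all regions: only the result so far is present, so the union is just that shape — 1 connected region. The outline is a single polygon with 6 vertices. Extrusion per mm of travel: 0.25 × 0.15 / (π × 0.875²) = 0.015591. Accumulating E over each segment gives final E = 0.6323.

G0 X0.00 Y15.10 Z1.05
G1 X2.50 Y14.43 E0.0404
G1 X2.50 Y24.50 E0.1974
G1 X8.50 Y24.50 E0.2909
G1 X8.50 Y26.50 E0.3221
G1 X0.00 Y26.50 E0.4546
G1 X0.00 Y15.10 E0.6323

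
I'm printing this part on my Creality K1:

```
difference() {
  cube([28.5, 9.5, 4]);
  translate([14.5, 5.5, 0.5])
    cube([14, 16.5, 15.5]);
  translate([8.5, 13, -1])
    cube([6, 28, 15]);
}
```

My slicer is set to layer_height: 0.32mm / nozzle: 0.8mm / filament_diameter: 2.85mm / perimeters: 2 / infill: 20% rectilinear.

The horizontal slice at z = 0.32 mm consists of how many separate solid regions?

At z = 0.32 mm: the 28.5×9.5 cube contributes its full rectangle; the cube at (14.5, 5.5) is absent (z outside [0.5, 16]); the cube at (8.5, 13) (footprint 6×28) is included at this height; Subtracting the remaining from the first: starting from the 28.5×9.5 cube, the 6×28 cube at (8.5, 13) misses the remaining region (no effect) — 1 connected region. The result has 1 disconnected region.

1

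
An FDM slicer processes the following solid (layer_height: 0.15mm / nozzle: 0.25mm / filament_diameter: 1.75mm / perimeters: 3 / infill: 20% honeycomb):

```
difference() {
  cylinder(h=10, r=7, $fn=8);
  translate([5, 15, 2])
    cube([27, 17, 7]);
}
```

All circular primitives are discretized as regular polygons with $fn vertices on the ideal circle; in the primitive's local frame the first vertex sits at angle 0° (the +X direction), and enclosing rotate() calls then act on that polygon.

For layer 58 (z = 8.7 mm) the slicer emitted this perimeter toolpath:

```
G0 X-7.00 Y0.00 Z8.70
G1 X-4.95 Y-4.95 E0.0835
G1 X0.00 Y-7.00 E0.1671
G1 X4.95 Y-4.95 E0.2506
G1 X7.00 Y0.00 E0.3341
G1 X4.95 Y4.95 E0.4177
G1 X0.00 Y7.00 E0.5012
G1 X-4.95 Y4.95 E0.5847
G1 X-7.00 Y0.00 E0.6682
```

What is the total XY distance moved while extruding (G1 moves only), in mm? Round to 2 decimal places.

Sum the Euclidean lengths of each G1 segment: total = 42.86 mm.

42.86 mm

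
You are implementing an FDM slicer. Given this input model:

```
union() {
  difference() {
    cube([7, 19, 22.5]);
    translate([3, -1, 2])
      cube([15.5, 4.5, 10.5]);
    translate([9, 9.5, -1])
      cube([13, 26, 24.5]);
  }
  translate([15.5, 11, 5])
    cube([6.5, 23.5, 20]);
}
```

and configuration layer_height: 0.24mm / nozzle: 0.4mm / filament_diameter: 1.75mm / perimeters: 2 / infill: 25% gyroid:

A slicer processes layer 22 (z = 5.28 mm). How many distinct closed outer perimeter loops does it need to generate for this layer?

2

At z = 5.28 mm: the cube is present — its section is the full 7×19 rectangle; the cube at (3, -1) (footprint 15.5×4.5) is included at this height; the cube at (9, 9.5) is present — its section is the full 13×26 rectangle; Subtracting the remaining from the first: starting from the 7×19 cube, the 15.5×4.5 cube at (3, -1) partially overlaps it — only the 14.00 mm² overlap (of its 69.75 mm²) is removed, clipping the outline; the 13×26 cube at (9, 9.5) misses the remaining region (no effect) — 1 connected region; the cube at (15.5, 11) (footprint 6.5×23.5) is included at this height; Merging all regions: the 2 present regions are separate (no shared area or edge), so areas and boundary lengths simply add and each stays a separate island — 2 connected regions. The result has 2 disconnected regions.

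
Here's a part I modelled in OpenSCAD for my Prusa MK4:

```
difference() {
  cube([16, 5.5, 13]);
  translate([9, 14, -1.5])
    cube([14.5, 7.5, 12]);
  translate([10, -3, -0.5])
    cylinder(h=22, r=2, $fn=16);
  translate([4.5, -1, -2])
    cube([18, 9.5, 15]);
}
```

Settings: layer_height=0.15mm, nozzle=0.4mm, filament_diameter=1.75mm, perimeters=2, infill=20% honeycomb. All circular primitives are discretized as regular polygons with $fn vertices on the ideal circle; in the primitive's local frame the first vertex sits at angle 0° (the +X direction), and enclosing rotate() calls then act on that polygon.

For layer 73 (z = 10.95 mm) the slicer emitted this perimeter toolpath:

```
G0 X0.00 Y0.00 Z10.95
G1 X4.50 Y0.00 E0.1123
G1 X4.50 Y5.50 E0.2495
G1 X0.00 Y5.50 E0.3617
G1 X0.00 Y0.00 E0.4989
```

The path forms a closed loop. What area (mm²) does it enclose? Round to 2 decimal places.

24.75 mm²

Apply the shoelace formula to the sequence of (X, Y) vertices; enclosed area = 24.75 mm².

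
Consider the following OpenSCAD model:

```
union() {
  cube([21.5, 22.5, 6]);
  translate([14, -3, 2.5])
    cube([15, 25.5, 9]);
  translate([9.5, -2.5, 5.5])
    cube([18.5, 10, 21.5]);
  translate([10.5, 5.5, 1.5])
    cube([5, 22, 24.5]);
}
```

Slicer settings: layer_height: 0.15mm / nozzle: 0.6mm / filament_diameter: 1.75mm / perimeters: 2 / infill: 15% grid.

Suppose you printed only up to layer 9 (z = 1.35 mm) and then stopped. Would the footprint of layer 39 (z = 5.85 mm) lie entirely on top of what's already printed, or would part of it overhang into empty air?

part overhangs

Compare the two slices. At z = 1.35: the 21.5×22.5 cube contributes its full rectangle (area 483.75 mm²); the cube at (14, -3) does not reach this height (z outside [2.5, 11.5]); the cube at (9.5, -2.5) does not reach this height (z outside [5.5, 27]); the cube at (10.5, 5.5) is absent (z outside [1.5, 26]); Merging all regions: only the 21.5×22.5 cube is present, so the union is just that shape — area = 483.75 mm². At z = 5.85: the 21.5×22.5 cube contributes its full rectangle (area 483.75 mm²); the cube at (14, -3) is present — its section is the full 15×25.5 rectangle (area 382.50 mm²); the cube at (9.5, -2.5) is present — its section is the full 18.5×10 rectangle (area 185.00 mm²); the 5×22 cube at (10.5, 5.5) contributes its full rectangle (area 110.00 mm²); Taking the union: the regions partially overlap — summed areas 1161.25 mm² minus the doubly-counted overlap 427.50 mm² gives 733.75 mm² — area = 733.75 mm². Checking containment: at z = 5.85 the cross-section extends beyond the z = 1.35 cross-section by about 250.00 mm².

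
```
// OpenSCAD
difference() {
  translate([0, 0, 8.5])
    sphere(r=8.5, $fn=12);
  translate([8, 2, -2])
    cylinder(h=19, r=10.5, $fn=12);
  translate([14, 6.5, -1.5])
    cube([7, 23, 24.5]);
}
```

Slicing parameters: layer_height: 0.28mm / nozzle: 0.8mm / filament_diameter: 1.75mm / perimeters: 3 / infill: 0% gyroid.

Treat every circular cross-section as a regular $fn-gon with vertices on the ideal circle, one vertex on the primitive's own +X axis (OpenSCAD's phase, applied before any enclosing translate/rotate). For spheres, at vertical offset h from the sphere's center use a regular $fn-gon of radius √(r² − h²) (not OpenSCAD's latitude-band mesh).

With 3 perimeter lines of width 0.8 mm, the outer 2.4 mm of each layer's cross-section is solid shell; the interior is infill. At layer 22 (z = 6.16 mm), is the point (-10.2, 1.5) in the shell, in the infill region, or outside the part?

At z = 6.16 mm: the r=8.5 sphere slices to a regular 12-gon of circumradius 8.172 (√(r²−h²) with h=2.34 from center); the cylinder at (8, 2): section is a regular 12-gon, circumradius r=10.5; the cube at (14, 6.5) (footprint 7×23) is included at this height; After the difference (first − rest): starting from the r=8.5 sphere, the r=10.5 cylinder at (8, 2) partially overlaps it — only the 114.36 mm² overlap (of its 330.75 mm²) is removed, clipping the outline; the 7×23 cube at (14, 6.5) misses the remaining region (no effect) — 1 connected region. Overall, the cross-section is a single solid region. The nearest boundary edge runs (-8.17, 0.00)→(-7.08, 4.09); distance from the point to it = 2.35 mm. The point is not inside any of the regions above, so it lies outside the cross-section (2.35 mm from the nearest boundary).

outside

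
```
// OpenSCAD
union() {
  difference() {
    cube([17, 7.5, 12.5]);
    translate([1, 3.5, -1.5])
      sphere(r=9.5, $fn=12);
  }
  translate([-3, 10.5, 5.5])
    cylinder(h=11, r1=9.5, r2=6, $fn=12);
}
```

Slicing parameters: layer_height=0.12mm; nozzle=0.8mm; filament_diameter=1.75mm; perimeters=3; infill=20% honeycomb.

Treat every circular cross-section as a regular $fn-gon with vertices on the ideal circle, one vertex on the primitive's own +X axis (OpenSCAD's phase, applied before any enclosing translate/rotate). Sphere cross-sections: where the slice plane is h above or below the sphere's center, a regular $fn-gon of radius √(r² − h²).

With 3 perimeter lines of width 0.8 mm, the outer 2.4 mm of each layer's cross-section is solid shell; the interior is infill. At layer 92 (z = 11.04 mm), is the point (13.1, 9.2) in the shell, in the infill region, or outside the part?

At z = 11.04 mm: the cube (footprint 17×7.5) is included at this height; the sphere at (1, 3.5) is absent (|z−center|=12.540 > r=9.5); Subtracting the remaining from the first: none of the subtracted shapes is present at this height, so the 17×7.5 cube is unchanged — 1 connected region; the cone at (-3, 10.5) (r1=9.5→r2=6) has section circumradius 7.737 here — a regular 12-gon; Taking the union: the regions partially overlap (shared area 9.89 mm²), so overlapping operands fuse into one piece — 1 connected region. Overall, the cross-section is a single solid region. The nearest boundary edge runs (3.93, 7.50)→(17.00, 7.50); distance from the point to it = 1.70 mm. The point is not inside any of the regions above, so it lies outside the cross-section (1.70 mm from the nearest boundary).

outside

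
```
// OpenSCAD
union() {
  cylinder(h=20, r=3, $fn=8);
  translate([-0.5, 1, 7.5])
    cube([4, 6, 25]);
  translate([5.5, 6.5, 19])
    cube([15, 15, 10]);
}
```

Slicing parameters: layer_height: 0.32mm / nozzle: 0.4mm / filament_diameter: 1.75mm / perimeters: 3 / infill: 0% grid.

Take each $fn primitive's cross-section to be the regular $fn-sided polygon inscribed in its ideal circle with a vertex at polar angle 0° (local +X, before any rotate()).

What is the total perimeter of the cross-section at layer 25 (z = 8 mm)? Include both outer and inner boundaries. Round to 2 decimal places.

At z = 8 mm: the r=3 cylinder gives a regular 8-gon of circumradius 3 (constant along its height) (perimeter = 2·8·3.000·sin(180°/8) = 18.37 mm); the cube at (-0.5, 1) is present — its section is the full 4×6 rectangle (perimeter 20.00 mm); the cube at (5.5, 6.5) is absent (z outside [19, 29]); Merging all regions: the regions partially overlap (shared area 4.52 mm²), so the edge portions inside another operand are dropped and the merged outline is re-measured after clipping — boundary = 29.44 mm. Overall, the cross-section is a single solid region. Total boundary length (outer) = 29.44 mm.

29.44 mm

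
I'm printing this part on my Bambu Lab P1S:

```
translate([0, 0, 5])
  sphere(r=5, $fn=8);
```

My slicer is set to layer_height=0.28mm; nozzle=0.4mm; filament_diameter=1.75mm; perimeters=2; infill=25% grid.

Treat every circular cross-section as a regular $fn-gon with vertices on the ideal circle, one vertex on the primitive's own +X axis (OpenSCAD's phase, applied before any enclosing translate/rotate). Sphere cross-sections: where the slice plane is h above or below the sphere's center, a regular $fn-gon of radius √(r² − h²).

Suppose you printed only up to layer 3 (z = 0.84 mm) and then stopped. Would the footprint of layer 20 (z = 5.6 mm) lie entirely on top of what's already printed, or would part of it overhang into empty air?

part overhangs

Compare the two slices. At z = 0.84: the sphere: section is a regular 8-gon, circumradius = √(r²−h²) = √(5²−4.16²) = 2.774 (area = (8/2)·2.774²·sin(360°/8) = 21.76 mm²). At z = 5.6: the r=5 sphere contributes a regular 8-gon of circumradius √(5²−0.6²) = 4.964 (area = (8/2)·4.964²·sin(360°/8) = 69.69 mm²). Checking containment: at z = 5.6 the cross-section extends beyond the z = 0.84 cross-section by about 47.93 mm².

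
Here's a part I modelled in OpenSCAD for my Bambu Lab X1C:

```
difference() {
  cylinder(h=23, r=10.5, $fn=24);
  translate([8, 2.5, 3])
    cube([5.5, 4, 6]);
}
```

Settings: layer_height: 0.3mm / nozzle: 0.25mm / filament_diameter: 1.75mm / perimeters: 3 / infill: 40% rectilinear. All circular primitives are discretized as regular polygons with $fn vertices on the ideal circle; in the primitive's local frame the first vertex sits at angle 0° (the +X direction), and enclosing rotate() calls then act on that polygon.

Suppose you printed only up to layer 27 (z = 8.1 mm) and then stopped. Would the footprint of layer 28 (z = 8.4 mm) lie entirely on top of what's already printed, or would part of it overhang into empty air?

entirely on top

Compare the two slices. At z = 8.1: the cylinder: section is a regular 24-gon, circumradius r=10.5 (area = (24/2)·10.500²·sin(360°/24) = 342.42 mm²); the cube at (8, 2.5) (footprint 5.5×4) is included at this height (area 22.00 mm²); Subtracting the remaining from the first: starting from the r=10.5 cylinder (342.42 mm²), the 5.5×4 cube at (8, 2.5) partially overlaps it — only the 5.33 mm² overlap (of its 22.00 mm²) is removed, clipping the outline — area = 337.08 mm². At z = 8.4: the r=10.5 cylinder gives a regular 24-gon of circumradius 10.5 (constant along its height) (area = (24/2)·10.500²·sin(360°/24) = 342.42 mm²); the cube at (8, 2.5) is present — its section is the full 5.5×4 rectangle (area 22.00 mm²); Taking the first minus the rest: starting from the r=10.5 cylinder (342.42 mm²), the 5.5×4 cube at (8, 2.5) partially overlaps it — only the 5.33 mm² overlap (of its 22.00 mm²) is removed, clipping the outline — area = 337.08 mm². Checking containment: the cross-section at z = 8.4 is a subset of the cross-section at z = 8.1.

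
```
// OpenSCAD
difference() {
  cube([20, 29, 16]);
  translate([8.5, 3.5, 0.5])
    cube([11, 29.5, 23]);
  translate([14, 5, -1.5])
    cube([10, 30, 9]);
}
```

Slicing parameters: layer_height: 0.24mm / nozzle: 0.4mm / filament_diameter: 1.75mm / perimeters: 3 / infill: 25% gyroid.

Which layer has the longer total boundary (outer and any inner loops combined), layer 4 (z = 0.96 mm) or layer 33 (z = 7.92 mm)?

Layer 4 (z = 0.96): the cube (footprint 20×29) is included at this height (perimeter 98.00 mm); the cube at (8.5, 3.5) (footprint 11×29.5) is included at this height (perimeter 81.00 mm); the cube at (14, 5) is present — its section is the full 10×30 rectangle (perimeter 80.00 mm); After the difference (first − rest): starting from the 20×29 cube, the 11×29.5 cube at (8.5, 3.5) partially overlaps it — only the 280.50 mm² overlap (of its 324.50 mm²) is removed, clipping the outline; the 10×30 cube at (14, 5) partially overlaps it — only the 12.00 mm² overlap (of its 300.00 mm²) is removed, clipping the outline — boundary = 101.00 mm. So its perimeter = 101.00 mm. Layer 33 (z = 7.92): the 20×29 cube contributes its full rectangle (perimeter 98.00 mm); the cube at (8.5, 3.5) (footprint 11×29.5) is included at this height (perimeter 81.00 mm); the cube at (14, 5) is absent (z outside [-1.5, 7.5]); Taking the first minus the rest: starting from the 20×29 cube, the 11×29.5 cube at (8.5, 3.5) partially overlaps it — only the 280.50 mm² overlap (of its 324.50 mm²) is removed, clipping the outline — boundary = 149.00 mm. So its perimeter = 149.00 mm. Layer 33 is larger (149.00 vs 101.00 mm).

layer 33 (z = 7.92 mm)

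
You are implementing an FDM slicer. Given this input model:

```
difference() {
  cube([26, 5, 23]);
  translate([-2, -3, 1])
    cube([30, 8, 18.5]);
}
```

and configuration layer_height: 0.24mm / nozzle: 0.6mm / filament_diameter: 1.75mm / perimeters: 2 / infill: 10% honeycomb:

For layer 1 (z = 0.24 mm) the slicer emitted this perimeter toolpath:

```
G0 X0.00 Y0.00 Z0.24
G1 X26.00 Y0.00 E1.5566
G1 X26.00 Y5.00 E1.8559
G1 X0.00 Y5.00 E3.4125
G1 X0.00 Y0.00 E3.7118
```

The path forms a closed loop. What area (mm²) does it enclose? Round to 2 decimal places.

Apply the shoelace formula to the sequence of (X, Y) vertices; enclosed area = 130.00 mm².

130.00 mm²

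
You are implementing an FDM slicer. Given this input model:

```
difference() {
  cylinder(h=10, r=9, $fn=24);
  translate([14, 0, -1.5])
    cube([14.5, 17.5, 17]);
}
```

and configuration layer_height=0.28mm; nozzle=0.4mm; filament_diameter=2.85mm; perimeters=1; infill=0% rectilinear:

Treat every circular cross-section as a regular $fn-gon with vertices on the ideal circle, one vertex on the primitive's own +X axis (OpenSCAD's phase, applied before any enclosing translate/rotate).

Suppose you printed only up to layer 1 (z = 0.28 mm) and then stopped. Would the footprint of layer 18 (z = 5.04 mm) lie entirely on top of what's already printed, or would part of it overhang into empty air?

entirely on top

Compare the two slices. At z = 0.28: the cylinder: section is a regular 24-gon, circumradius r=9 (area = (24/2)·9.000²·sin(360°/24) = 251.57 mm²); the cube at (14, 0) is present — its section is the full 14.5×17.5 rectangle (area 253.75 mm²); After the difference (first − rest): starting from the r=9 cylinder (251.57 mm²), the 14.5×17.5 cube at (14, 0) misses the remaining region (no effect) — area = 251.57 mm². At z = 5.04: the cylinder: section is a regular 24-gon, circumradius r=9 (area = (24/2)·9.000²·sin(360°/24) = 251.57 mm²); the cube at (14, 0) (footprint 14.5×17.5) is included at this height (area 253.75 mm²); Subtracting the remaining from the first: starting from the r=9 cylinder (251.57 mm²), the 14.5×17.5 cube at (14, 0) misses the remaining region (no effect) — area = 251.57 mm². Checking containment: the cross-section at z = 5.04 is a subset of the cross-section at z = 0.28.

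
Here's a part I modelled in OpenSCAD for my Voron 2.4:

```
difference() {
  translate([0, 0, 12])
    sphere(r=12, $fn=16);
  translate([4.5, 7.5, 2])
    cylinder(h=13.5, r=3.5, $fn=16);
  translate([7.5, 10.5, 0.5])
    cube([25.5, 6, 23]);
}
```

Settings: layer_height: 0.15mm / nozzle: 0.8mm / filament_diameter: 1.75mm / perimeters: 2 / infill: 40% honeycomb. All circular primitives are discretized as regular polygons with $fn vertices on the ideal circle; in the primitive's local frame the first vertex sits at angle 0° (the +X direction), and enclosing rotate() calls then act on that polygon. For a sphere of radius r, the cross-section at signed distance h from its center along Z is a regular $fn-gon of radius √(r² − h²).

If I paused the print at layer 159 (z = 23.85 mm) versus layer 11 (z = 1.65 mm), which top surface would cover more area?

layer 11 (z = 1.65 mm)

Layer 159 (z = 23.85): the sphere: section is a regular 16-gon, circumradius = √(r²−h²) = √(12²−11.85²) = 1.891 (area = (16/2)·1.891²·sin(360°/16) = 10.95 mm²); the cylinder at (4.5, 7.5) does not reach this height (z outside [2, 15.5]); the cube at (7.5, 10.5) does not reach this height (z outside [0.5, 23.5]); After the difference (first − rest): none of the subtracted shapes is present at this height, so the r=12 sphere is unchanged — area = 10.95 mm². So its area = 10.95 mm². Layer 11 (z = 1.65): the sphere: section is a regular 16-gon, circumradius = √(r²−h²) = √(12²−10.35²) = 6.073 (area = (16/2)·6.073²·sin(360°/16) = 112.90 mm²); the cylinder at (4.5, 7.5) is not intersected at this z (z outside [2, 15.5]); the 25.5×6 cube at (7.5, 10.5) contributes its full rectangle (area 153.00 mm²); After the difference (first − rest): starting from the r=12 sphere (112.90 mm²), the 25.5×6 cube at (7.5, 10.5) misses the remaining region (no effect) — area = 112.90 mm². So its area = 112.90 mm². Layer 11 is larger (112.90 vs 10.95 mm²).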